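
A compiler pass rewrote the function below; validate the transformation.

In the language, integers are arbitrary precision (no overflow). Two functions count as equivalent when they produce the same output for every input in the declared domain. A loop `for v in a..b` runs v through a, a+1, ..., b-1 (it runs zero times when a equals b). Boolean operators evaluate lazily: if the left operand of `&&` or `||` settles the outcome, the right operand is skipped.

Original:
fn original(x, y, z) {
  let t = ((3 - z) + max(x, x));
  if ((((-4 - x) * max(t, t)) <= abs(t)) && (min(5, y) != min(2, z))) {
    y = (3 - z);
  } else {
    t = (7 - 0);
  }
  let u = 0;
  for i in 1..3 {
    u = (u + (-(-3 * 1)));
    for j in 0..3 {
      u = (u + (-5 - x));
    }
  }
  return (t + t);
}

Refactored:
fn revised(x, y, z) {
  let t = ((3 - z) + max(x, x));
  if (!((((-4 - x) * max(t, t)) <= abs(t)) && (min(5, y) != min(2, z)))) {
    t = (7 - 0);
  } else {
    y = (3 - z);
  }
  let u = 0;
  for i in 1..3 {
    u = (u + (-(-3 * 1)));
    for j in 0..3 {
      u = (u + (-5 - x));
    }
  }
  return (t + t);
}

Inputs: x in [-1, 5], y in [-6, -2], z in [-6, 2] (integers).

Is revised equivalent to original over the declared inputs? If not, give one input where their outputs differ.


The two are interchangeable: boolean connective usage differs, and every declared input agrees.
As a probe, take x=5, y=-4, z=1: original runs t := 7 | ((((-4 - x) * max(t, t)) <= abs(t)) && (min(5, y) != min(2, z))): true | y := 2 | u := 0 | iter i=1: | u := 3 | iter j=0: | u := -7 | iter j=1: | u := -17 | iter j=2: | u := -27 | iter i=2: | u := -24 | iter j=0: | u := -34 | iter j=1: | u := -44 | iter j=2: | u := -54 | result 14; revised runs t := 7 | (!((((-4 - x) * max(t, t)) <= abs(t)) && (min(5, y) != min(2, z)))): false | y := 2 | u := 0 | iter i=1: | u := 3 | iter j=0: | u := -7 | iter j=1: | u := -17 | iter j=2: | u := -27 | iter i=2: | u := -24 | iter j=0: | u := -34 | iter j=1: | u := -44 | iter j=2: | u := -54 | result 14; both end at 14.
An exhaustive pass over the 315 declared inputs shows identical outputs.
verdict: equivalent


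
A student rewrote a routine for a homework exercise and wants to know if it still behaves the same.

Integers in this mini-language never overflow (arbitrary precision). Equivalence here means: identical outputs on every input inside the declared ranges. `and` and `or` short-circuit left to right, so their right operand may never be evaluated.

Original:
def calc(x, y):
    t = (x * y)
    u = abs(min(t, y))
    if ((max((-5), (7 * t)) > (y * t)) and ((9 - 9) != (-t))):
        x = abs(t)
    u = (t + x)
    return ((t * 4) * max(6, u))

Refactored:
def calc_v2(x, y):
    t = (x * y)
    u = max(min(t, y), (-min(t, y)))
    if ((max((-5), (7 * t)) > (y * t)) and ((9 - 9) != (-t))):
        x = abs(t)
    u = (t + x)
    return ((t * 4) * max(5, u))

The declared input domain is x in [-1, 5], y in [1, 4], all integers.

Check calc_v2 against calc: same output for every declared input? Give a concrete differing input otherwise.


These are not equivalent — on x=-1, y=1 the outputs split (-24 vs -20).
calc: t = -1; u = 1; ((max((-5), (7 * t)) > (y * t)) and ((9 - 9) != (-t))) -> false; u = -2; return -24
calc_v2: t = -1; u = 1; ((max((-5), (7 * t)) > (y * t)) and ((9 - 9) != (-t))) -> false; u = -2; return -20
verdict: not equivalent; witness: x=-1, y=1


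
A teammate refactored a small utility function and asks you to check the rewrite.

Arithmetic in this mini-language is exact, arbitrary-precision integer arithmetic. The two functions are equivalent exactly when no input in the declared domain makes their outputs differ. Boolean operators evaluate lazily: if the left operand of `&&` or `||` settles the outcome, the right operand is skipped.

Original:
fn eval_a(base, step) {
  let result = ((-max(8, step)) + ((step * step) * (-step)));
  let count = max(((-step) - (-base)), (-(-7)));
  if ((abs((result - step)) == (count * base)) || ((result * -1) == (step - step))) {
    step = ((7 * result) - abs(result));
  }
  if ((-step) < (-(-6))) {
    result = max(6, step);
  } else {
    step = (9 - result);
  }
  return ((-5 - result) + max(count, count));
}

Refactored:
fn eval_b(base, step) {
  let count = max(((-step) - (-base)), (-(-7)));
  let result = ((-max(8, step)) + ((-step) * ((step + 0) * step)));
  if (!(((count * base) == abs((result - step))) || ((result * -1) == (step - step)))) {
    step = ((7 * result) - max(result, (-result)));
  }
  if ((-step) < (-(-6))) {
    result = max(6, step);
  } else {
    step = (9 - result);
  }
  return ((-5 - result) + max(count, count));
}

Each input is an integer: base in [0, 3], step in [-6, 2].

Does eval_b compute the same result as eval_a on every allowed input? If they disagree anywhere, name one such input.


Consider the input base=0, step=-6.
eval_a: result := 208 | count := 7 | ((abs((result - step)) == (count * base)) || ((result * -1) == (step - step))): false | ((-step) < (-(-6))): false | step := -199 | result -206
eval_b: count := 7 | result := 208 | (!(((count * base) == abs((result - step))) || ((result * -1) == (step - step)))): true | step := 1248 | ((-step) < (-(-6))): true | result := 1248 | result -1246
-206 != -1246, so the rewrite changes behavior.
verdict: not equivalent; witness: base=0, step=-6


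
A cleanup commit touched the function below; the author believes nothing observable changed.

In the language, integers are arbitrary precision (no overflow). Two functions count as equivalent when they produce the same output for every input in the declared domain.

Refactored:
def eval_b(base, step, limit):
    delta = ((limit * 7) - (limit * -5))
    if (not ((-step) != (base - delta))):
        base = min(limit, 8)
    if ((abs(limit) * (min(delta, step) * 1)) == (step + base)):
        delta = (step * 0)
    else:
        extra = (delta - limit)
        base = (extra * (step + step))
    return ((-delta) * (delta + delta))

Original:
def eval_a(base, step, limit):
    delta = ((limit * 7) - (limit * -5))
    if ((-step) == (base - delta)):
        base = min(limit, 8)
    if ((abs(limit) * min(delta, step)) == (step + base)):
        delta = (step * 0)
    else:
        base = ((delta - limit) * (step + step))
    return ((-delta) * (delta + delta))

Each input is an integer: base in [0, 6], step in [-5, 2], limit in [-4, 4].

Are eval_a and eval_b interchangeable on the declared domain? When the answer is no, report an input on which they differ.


Side by side, the visible changes include: arithmetic usage differs, plus local variable names differ, plus comparison usage differs, plus constant usage differs, plus boolean connective usage differs, plus statement counts differ.
As a probe, take base=4, step=2, limit=-1: eval_a runs delta := -12 | ((-step) == (base - delta)): false | ((abs(limit) * min(delta, step)) == (step + base)): false | base := -44 | result -288; eval_b runs delta := -12 | (not ((-step) != (base - delta))): false | ((abs(limit) * (min(delta, step) * 1)) == (step + base)): false | extra := -11 | base := -44 | result -288; both end at -288.
Sweeping the whole domain (504 inputs) finds no disagreement.
verdict: equivalent


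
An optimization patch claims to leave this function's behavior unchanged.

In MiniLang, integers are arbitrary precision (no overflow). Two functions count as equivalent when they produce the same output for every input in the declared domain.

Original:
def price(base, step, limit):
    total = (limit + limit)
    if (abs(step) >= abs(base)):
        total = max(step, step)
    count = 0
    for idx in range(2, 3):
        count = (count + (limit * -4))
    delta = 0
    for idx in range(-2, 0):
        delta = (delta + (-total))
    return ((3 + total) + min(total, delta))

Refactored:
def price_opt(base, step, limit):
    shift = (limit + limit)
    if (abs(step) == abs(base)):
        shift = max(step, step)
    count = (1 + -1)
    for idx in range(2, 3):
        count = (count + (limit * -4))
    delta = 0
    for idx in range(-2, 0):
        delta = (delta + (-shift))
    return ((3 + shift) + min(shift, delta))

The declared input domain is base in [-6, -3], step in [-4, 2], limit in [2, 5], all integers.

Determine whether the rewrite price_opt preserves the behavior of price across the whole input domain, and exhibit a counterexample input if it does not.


Consider the input base=-3, step=-4, limit=2.
price: total becomes 4; next (abs(step) >= abs(base)) evaluates to true; next total becomes -4; next count becomes 0; next at idx=2:; next count becomes -8; next delta becomes 0; next at idx=-2:; next delta becomes 4; next at idx=-1:; next delta becomes 8; next final value -5
price_opt: shift becomes 4; next (abs(step) == abs(base)) evaluates to false; next count becomes 0; next at idx=2:; next count becomes -8; next delta becomes 0; next at idx=-2:; next delta becomes -4; next at idx=-1:; next delta becomes -8; next final value -1
-5 and -1 differ, so these are not the same function on this domain.
verdict: not equivalent; witness: base=-3, step=-4, limit=2


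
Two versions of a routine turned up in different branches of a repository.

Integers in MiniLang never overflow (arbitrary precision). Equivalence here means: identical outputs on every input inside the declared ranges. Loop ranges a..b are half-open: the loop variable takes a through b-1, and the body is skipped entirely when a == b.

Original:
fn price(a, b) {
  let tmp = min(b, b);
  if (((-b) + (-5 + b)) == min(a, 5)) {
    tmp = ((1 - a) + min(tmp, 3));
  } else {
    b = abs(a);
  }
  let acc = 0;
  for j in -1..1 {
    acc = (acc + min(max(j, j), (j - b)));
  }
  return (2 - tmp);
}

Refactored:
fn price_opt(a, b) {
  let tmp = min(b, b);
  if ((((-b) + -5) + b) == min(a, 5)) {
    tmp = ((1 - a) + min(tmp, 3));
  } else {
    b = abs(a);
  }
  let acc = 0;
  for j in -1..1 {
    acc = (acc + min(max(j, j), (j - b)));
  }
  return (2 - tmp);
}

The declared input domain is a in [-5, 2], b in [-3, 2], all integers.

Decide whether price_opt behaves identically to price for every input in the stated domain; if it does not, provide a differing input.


This is a faithful refactor — same computation, different form, but the computed results match everywhere.
One worked example (a=-3, b=1) — price: tmp=1, then (((-b) + (-5 + b)) == min(a, 5)) is false, then b=3, then acc=0, then (j=-1), then acc=-4, then (j=0), then acc=-7, then returns 1; price_opt: tmp=1, then ((((-b) + -5) + b) == min(a, 5)) is false, then b=3, then acc=0, then (j=-1), then acc=-4, then (j=0), then acc=-7, then returns 1; agreement on 1.
Every one of the 48 inputs gives matching results.
verdict: equivalent


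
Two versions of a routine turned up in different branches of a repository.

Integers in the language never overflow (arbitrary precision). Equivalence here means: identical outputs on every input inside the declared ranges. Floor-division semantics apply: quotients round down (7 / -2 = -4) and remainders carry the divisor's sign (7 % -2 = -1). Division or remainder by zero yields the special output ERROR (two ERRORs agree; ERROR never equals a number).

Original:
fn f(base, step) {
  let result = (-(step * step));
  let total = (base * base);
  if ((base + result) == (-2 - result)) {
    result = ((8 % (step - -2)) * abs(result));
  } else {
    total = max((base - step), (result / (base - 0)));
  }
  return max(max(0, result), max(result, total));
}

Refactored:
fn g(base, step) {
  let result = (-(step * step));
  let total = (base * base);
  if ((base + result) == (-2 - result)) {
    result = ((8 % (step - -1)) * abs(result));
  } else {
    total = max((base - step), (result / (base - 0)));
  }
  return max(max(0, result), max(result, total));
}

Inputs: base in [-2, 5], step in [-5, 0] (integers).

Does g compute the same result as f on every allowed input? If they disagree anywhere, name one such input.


Take base=0, step=-1.
f: result becomes -1; next total becomes 0; next ((base + result) == (-2 - result)) evaluates to true; next result becomes 0; next final value 0
g: result becomes -1; next total becomes 0; next ((base + result) == (-2 - result)) evaluates to true; next hits division by zero so the output is ERROR
0 and ERROR differ, so these are not the same function on this domain.
verdict: not equivalent; witness: base=0, step=-1


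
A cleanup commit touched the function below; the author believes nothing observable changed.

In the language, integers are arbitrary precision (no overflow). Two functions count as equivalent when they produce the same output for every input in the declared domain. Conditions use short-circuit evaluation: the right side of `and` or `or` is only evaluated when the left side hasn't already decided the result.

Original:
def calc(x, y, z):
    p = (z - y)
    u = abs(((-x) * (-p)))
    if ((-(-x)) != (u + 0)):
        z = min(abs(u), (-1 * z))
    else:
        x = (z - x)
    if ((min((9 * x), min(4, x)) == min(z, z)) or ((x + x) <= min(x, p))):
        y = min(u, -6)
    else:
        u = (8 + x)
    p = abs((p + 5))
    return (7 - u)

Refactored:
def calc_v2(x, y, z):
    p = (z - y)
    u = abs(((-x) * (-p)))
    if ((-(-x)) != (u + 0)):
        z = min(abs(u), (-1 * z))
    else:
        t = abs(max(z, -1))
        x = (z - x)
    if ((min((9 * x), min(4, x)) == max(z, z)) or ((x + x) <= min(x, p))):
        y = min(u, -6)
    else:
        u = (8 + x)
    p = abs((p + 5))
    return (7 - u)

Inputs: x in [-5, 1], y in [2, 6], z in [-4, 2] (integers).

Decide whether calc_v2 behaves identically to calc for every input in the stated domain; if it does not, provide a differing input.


The one real change (`min(z, z)` became `max(z, z)`) has no effect anywhere in the declared ranges.
Spot check at x=1, y=2, z=-4 — calc: p := -6 | u := 6 | ((-(-x)) != (u + 0)): true | z := 4 | ((min((9 * x), min(4, x)) == min(z, z)) or ((x + x) <= min(x, p))): false | u := 9 | p := 1 | result -2. calc_v2: p := -6 | u := 6 | ((-(-x)) != (u + 0)): true | z := 4 | ((min((9 * x), min(4, x)) == max(z, z)) or ((x + x) <= min(x, p))): false | u := 9 | p := 1 | result -2. Both give -2.
Every one of the 245 inputs gives matching results.
verdict: equivalent


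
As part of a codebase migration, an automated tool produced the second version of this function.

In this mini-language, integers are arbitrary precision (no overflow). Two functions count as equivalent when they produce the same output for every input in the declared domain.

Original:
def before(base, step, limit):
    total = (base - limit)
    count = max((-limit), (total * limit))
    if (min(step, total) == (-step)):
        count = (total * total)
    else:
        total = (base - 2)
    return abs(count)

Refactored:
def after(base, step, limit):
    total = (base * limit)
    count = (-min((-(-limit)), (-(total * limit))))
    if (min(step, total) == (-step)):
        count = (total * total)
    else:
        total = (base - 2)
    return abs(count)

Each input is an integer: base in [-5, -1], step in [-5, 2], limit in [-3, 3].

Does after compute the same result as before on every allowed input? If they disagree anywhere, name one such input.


The rewrite breaks on base=-5, step=-5, limit=-3, where the results are 6 and 3.
before: total := -2 | count := 6 | (min(step, total) == (-step)): false | total := -7 | result 6
after: total := 15 | count := 3 | (min(step, total) == (-step)): false | total := -7 | result 3
verdict: not equivalent; witness: base=-5, step=-5, limit=-3


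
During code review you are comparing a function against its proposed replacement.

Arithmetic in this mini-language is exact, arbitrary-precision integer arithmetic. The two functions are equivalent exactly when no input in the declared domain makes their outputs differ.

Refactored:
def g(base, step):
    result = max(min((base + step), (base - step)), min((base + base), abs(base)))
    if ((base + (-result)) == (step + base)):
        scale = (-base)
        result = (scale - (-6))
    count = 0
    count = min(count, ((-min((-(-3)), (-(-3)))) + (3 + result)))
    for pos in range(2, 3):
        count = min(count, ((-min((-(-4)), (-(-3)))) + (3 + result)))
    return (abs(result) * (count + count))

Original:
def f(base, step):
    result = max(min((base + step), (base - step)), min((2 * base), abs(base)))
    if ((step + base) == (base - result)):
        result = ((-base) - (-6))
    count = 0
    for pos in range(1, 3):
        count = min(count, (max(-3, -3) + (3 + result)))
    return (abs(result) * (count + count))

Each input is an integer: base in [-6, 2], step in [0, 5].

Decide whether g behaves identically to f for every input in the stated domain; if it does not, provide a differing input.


The one real change (`-3` became `-4`) has no effect anywhere in the declared ranges; all 54 inputs agree.
verdict: equivalent


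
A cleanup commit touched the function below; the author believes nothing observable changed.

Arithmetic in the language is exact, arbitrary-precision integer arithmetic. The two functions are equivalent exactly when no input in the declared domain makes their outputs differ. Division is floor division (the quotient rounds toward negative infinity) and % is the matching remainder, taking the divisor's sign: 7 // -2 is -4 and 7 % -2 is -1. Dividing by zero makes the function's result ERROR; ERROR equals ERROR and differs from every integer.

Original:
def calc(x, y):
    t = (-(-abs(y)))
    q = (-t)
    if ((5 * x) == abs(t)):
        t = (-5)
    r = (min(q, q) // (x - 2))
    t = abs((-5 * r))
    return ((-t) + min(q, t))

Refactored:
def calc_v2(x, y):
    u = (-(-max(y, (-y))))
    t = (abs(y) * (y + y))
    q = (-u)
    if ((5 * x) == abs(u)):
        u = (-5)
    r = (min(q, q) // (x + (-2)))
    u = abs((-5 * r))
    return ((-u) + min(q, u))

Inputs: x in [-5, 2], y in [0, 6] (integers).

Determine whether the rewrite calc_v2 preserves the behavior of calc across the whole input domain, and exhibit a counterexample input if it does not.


The two versions differ — the changes include arithmetic usage differs; and statement counts differ; and local variable names differ; and min/max/abs usage differs.
Spot check at x=0, y=1 — calc: t := 1 | q := -1 | ((5 * x) == abs(t)): false | r := 0 | t := 0 | result -1. calc_v2: u := 1 | t := 2 | q := -1 | ((5 * x) == abs(u)): false | r := 0 | u := 0 | result -1. Both give -1.
Sweeping the whole domain (56 inputs) finds no disagreement.
verdict: equivalent


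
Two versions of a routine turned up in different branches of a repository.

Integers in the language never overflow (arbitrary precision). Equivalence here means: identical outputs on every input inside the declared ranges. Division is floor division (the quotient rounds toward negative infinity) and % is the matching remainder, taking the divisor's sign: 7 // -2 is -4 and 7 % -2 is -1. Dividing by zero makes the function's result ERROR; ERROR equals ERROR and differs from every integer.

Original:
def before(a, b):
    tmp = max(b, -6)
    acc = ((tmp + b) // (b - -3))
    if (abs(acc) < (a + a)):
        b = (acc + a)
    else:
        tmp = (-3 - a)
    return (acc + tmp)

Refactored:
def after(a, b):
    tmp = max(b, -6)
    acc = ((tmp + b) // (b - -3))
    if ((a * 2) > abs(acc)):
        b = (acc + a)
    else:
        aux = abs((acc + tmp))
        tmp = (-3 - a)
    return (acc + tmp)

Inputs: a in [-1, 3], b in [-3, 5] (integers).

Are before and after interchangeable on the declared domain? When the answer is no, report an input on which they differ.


Reading the diff, among the changes: statement counts differ, min/max/abs usage differs, arithmetic usage differs, comparison usage differs, local variable names differ, constant usage differs.
As a probe, take a=3, b=2: before runs tmp=2, then acc=0, then (abs(acc) < (a + a)) is true, then b=3, then returns 2; after runs tmp=2, then acc=0, then ((a * 2) > abs(acc)) is true, then b=3, then returns 2; both end at 2.
Every one of the 45 inputs gives matching results.
verdict: equivalent


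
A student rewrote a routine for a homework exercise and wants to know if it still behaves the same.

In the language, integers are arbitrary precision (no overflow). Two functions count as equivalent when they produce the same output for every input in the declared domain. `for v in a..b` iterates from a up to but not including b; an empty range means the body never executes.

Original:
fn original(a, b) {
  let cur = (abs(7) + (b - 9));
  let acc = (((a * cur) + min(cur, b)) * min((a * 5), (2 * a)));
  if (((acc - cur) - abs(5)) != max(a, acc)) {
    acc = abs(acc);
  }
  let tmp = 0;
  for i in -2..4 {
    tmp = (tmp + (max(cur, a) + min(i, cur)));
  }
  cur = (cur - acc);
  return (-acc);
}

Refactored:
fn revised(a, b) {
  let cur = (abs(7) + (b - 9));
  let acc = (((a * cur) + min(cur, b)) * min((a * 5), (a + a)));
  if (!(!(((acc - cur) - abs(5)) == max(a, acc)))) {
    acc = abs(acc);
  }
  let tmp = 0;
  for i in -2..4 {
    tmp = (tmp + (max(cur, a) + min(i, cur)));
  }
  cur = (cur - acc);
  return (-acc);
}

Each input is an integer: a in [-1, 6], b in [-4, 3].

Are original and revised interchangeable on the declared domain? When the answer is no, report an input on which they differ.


These are not equivalent — on a=1, b=-4 the outputs split (-24 vs 24).
original: cur := -6 | acc := -24 | (((acc - cur) - abs(5)) != max(a, acc)): true | acc := 24 | tmp := 0 | iter i=-2: | tmp := -5 | iter i=-1: | tmp := -10 | iter i=0: | tmp := -15 | iter i=1: | tmp := -20 | iter i=2: | tmp := -25 | iter i=3: | tmp := -30 | cur := -30 | result -24
revised: cur := -6 | acc := -24 | (!(!(((acc - cur) - abs(5)) == max(a, acc)))): false | tmp := 0 | iter i=-2: | tmp := -5 | iter i=-1: | tmp := -10 | iter i=0: | tmp := -15 | iter i=1: | tmp := -20 | iter i=2: | tmp := -25 | iter i=3: | tmp := -30 | cur := 18 | result 24
verdict: not equivalent; witness: a=1, b=-4


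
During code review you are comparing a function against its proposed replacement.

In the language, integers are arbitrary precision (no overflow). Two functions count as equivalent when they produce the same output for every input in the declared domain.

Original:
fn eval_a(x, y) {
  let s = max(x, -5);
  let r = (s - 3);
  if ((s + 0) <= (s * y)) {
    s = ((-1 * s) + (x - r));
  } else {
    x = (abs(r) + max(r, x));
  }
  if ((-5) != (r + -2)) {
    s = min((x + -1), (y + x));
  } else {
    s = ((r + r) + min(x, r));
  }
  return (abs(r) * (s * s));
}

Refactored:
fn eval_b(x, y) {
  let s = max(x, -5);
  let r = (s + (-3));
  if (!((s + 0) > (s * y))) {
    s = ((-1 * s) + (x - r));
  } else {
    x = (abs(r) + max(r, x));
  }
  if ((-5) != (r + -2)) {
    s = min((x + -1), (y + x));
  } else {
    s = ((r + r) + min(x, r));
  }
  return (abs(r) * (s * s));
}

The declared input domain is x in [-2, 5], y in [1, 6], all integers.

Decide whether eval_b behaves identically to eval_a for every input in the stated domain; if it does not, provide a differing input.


The two are interchangeable: arithmetic usage differs, boolean connective usage differs, comparison usage differs, and every declared input agrees.
One worked example (x=1, y=4) — eval_a: s=1, then r=-2, then ((s + 0) <= (s * y)) is true, then s=2, then ((-5) != (r + -2)) is true, then s=0, then returns 0; eval_b: s=1, then r=-2, then (!((s + 0) > (s * y))) is true, then s=2, then ((-5) != (r + -2)) is true, then s=0, then returns 0; agreement on 0.
An exhaustive pass over the 48 declared inputs shows identical outputs.
verdict: equivalent


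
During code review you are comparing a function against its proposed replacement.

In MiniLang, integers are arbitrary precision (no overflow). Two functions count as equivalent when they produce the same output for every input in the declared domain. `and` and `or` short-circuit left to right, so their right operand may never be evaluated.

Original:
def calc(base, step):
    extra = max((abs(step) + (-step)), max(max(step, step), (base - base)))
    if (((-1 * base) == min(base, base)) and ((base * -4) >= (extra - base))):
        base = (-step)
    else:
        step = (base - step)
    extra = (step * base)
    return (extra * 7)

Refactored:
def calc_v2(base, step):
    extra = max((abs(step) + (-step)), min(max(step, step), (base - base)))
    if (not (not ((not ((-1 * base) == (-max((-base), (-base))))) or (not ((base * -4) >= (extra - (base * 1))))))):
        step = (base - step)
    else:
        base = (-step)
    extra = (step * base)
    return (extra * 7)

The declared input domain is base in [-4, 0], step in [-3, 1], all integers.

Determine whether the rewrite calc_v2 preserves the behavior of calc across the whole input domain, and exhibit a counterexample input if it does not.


These are not equivalent — on base=0, step=1 the outputs split (0 vs -7).
calc: extra=1, then (((-1 * base) == min(base, base)) and ((base * -4) >= (extra - base))) is false, then step=-1, then extra=0, then returns 0
calc_v2: extra=0, then (not (not ((not ((-1 * base) == (-max((-base), (-base))))) or (not ((base * -4) >= (extra - (base * 1))))))) is false, then base=-1, then extra=-1, then returns -7
verdict: not equivalent; witness: base=0, step=1


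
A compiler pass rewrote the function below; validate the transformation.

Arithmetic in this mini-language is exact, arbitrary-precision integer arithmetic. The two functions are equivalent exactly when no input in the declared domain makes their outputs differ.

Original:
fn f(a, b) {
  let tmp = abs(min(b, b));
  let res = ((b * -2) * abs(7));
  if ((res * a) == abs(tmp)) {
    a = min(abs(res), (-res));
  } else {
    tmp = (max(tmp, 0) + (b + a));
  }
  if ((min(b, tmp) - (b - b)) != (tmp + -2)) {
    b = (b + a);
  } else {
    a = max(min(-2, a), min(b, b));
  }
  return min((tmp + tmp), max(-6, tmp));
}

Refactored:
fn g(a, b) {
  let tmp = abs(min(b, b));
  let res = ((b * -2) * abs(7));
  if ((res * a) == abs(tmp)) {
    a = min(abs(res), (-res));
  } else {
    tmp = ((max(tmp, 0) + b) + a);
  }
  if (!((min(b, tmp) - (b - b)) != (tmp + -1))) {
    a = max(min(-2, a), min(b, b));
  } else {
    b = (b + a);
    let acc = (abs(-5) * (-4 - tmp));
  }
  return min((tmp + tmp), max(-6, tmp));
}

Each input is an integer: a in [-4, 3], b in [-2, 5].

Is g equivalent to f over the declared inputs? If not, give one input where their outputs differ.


The edit looks behavioral (`-2` became `-1`), but over these ranges it never changes the outcome.
As a probe, take a=1, b=2: f runs tmp = 2; res = -28; ((res * a) == abs(tmp)) -> false; tmp = 5; ((min(b, tmp) - (b - b)) != (tmp + -2)) -> true; b = 3; return 5; g runs tmp = 2; res = -28; ((res * a) == abs(tmp)) -> false; tmp = 5; (!((min(b, tmp) - (b - b)) != (tmp + -1))) -> false; b = 3; acc = -45; return 5; both end at 5.
Sweeping the whole domain (64 inputs) finds no disagreement.
verdict: equivalent


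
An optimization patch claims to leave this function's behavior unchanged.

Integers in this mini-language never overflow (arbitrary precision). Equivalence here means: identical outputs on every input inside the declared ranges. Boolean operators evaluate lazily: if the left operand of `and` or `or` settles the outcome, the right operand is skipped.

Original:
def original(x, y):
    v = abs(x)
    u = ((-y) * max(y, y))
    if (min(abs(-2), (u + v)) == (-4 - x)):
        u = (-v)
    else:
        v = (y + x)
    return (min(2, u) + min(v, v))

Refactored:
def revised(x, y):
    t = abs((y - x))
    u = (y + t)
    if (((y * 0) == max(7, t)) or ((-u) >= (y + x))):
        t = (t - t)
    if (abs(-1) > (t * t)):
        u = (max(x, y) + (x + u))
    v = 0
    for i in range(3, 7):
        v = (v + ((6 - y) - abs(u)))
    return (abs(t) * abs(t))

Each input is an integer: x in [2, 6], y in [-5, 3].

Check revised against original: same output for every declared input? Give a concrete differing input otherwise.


Not equivalent: x=2, y=-5 separates them (-28 vs 0).
original: v becomes 2; next u becomes -25; next (min(abs(-2), (u + v)) == (-4 - x)) evaluates to false; next v becomes -3; next final value -28
revised: t becomes 7; next u becomes 2; next (((y * 0) == max(7, t)) or ((-u) >= (y + x))) evaluates to true; next t becomes 0; next (abs(-1) > (t * t)) evaluates to true; next u becomes 6; next v becomes 0; next at i=3:; next v becomes 5; next at i=4:; next v becomes 10; next at i=5:; next v becomes 15; next at i=6:; next v becomes 20; next final value 0
verdict: not equivalent; witness: x=2, y=-5


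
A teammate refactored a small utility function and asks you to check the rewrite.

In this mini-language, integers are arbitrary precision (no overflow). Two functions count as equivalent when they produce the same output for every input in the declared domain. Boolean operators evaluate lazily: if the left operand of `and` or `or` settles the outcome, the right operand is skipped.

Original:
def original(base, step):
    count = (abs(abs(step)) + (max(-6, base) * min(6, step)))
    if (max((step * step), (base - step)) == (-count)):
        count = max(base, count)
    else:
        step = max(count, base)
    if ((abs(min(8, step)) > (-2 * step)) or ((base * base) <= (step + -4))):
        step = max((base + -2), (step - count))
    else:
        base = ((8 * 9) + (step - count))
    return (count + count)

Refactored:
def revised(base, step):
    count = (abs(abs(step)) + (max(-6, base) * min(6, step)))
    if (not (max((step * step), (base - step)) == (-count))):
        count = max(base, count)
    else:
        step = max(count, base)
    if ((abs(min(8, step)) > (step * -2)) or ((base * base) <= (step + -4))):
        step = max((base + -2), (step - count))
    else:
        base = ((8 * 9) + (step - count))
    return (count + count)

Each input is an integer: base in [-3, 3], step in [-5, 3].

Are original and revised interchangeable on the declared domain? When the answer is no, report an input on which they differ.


At base=-3, step=2: original gives -6, revised gives -8.
verdict: not equivalent; witness: base=-3, step=2


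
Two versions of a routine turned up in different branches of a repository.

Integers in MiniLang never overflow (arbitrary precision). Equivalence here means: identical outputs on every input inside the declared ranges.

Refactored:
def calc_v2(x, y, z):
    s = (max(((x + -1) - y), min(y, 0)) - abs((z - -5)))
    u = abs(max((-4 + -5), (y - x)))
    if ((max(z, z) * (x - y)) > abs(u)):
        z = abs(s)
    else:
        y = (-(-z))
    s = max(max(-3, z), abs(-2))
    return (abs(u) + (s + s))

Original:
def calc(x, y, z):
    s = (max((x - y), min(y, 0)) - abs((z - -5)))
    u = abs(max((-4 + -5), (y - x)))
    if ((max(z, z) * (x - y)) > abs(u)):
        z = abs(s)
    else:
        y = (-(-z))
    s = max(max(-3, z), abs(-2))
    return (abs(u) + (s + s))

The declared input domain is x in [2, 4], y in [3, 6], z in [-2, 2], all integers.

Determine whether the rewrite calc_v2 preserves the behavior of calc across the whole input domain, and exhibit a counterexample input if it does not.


These are not equivalent — on x=4, y=3, z=2 the outputs split (13 vs 15).
calc: s = -6; u = 1; ((max(z, z) * (x - y)) > abs(u)) -> true; z = 6; s = 6; return 13
calc_v2: s = -7; u = 1; ((max(z, z) * (x - y)) > abs(u)) -> true; z = 7; s = 7; return 15
verdict: not equivalent; witness: x=4, y=3, z=2


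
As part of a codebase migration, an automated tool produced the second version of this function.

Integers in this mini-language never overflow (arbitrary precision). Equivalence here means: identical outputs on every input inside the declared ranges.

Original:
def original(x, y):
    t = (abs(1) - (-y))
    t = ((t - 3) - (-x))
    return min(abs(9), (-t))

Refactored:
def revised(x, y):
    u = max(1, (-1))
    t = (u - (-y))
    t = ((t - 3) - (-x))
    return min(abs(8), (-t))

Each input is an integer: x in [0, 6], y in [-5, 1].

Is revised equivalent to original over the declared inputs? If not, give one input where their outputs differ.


Although `9` became `8`, no input in the stated domain can expose it.
Tracing x=6, y=1: original: t := 2 | t := 5 | result -5 | revised: u := 1 | t := 2 | t := 5 | result -5 — matching result -5.
Every one of the 49 inputs gives matching results.
verdict: equivalent


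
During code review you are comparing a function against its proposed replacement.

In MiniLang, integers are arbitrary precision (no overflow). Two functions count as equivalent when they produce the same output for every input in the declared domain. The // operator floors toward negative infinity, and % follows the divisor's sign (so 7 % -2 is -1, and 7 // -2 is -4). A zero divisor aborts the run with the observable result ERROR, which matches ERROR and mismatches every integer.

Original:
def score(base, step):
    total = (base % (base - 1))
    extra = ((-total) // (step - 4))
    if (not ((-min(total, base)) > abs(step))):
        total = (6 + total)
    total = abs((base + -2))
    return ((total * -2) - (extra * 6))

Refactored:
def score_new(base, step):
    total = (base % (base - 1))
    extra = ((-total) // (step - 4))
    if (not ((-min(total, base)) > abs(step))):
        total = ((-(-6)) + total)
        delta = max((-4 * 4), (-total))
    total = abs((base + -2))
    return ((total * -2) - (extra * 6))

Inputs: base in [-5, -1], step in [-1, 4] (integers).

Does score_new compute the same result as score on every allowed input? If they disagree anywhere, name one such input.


Behavior is preserved: although arithmetic usage differs; constant usage differs; statement counts differ; local variable names differ; min/max/abs usage differs, the outputs never diverge.
Spot check at base=-1, step=3 — score: total=-1, then extra=-1, then (not ((-min(total, base)) > abs(step))) is true, then total=5, then total=3, then returns 0. score_new: total=-1, then extra=-1, then (not ((-min(total, base)) > abs(step))) is true, then total=5, then delta=-5, then total=3, then returns 0. Both give 0.
Checked all 30 inputs in the declared domain: the outputs agree on every one.
verdict: equivalent


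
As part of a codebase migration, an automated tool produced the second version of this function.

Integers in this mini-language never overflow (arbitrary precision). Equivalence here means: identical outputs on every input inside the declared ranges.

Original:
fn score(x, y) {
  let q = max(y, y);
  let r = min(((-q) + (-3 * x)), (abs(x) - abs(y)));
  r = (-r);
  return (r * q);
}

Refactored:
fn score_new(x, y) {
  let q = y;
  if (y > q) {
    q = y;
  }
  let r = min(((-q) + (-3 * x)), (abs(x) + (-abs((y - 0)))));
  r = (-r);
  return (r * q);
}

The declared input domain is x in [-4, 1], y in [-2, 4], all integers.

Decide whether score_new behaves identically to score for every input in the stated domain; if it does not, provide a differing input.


This is a faithful refactor — arithmetic usage differs, statement counts differ, constant usage differs, branching structure differs, min/max/abs usage differs, comparison usage differs, but the computed results match everywhere.
One worked example (x=1, y=-2) — score: q := -2 | r := -1 | r := 1 | result -2; score_new: q := -2 | (y > q): false | r := -1 | r := 1 | result -2; agreement on -2.
An exhaustive pass over the 42 declared inputs shows identical outputs.
verdict: equivalent


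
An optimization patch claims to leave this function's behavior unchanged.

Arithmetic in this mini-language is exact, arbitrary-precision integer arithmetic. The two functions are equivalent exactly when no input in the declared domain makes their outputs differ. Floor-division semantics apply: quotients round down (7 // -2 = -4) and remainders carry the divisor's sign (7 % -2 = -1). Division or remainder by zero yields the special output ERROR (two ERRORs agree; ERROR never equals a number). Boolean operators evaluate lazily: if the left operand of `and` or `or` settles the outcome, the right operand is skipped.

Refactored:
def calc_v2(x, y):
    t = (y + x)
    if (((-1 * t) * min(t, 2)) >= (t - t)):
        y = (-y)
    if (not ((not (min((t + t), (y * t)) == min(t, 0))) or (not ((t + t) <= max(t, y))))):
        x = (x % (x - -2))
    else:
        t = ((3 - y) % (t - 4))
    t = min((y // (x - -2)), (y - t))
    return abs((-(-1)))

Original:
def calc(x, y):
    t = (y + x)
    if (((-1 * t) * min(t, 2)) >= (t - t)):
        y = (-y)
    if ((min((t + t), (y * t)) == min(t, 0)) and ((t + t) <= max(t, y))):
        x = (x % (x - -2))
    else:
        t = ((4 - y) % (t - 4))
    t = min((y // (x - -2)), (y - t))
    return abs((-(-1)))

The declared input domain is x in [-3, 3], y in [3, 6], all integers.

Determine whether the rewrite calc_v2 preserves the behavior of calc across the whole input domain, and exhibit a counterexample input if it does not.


Equivalent. The edit looks behavioral (`4` became `3`), but over these ranges it never changes the outcome.
Checked all 28 inputs in the declared domain: the outputs agree on every one.
One worked example (x=0, y=5) — calc: t=5, then (((-1 * t) * min(t, 2)) >= (t - t)) is false, then ((min((t + t), (y * t)) == min(t, 0)) and ((t + t) <= max(t, y))) is false, then t=0, then t=2, then returns 1; calc_v2: t=5, then (((-1 * t) * min(t, 2)) >= (t - t)) is false, then (not ((not (min((t + t), (y * t)) == min(t, 0))) or (not ((t + t) <= max(t, y))))) is false, then t=0, then t=2, then returns 1; agreement on 1.
verdict: equivalent


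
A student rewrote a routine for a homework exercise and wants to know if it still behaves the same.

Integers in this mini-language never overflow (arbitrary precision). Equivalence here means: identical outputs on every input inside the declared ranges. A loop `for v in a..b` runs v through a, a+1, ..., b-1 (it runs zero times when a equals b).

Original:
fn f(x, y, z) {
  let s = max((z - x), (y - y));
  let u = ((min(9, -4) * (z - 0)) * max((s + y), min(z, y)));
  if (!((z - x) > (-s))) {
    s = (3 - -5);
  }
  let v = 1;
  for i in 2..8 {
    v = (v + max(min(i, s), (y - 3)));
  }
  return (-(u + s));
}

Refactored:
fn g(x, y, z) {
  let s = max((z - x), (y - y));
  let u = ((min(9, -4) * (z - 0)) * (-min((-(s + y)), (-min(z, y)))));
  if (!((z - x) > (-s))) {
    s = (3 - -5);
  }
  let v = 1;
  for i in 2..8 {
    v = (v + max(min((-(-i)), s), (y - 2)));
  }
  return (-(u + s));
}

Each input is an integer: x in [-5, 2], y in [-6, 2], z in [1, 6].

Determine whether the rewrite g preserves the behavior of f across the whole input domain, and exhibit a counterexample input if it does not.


The suspicious edit (`3` became `2`) never changes the result for any input inside the declared domain.
One worked example (x=-3, y=-3, z=6) — f: s := 9 | u := -144 | (!((z - x) > (-s))): false | v := 1 | iter i=2: | v := 3 | iter i=3: | v := 6 | iter i=4: | v := 10 | iter i=5: | v := 15 | iter i=6: | v := 21 | iter i=7: | v := 28 | result 135; g: s := 9 | u := -144 | (!((z - x) > (-s))): false | v := 1 | iter i=2: | v := 3 | iter i=3: | v := 6 | iter i=4: | v := 10 | iter i=5: | v := 15 | iter i=6: | v := 21 | iter i=7: | v := 28 | result 135; agreement on 135.
Every one of the 432 inputs gives matching results.
verdict: equivalent


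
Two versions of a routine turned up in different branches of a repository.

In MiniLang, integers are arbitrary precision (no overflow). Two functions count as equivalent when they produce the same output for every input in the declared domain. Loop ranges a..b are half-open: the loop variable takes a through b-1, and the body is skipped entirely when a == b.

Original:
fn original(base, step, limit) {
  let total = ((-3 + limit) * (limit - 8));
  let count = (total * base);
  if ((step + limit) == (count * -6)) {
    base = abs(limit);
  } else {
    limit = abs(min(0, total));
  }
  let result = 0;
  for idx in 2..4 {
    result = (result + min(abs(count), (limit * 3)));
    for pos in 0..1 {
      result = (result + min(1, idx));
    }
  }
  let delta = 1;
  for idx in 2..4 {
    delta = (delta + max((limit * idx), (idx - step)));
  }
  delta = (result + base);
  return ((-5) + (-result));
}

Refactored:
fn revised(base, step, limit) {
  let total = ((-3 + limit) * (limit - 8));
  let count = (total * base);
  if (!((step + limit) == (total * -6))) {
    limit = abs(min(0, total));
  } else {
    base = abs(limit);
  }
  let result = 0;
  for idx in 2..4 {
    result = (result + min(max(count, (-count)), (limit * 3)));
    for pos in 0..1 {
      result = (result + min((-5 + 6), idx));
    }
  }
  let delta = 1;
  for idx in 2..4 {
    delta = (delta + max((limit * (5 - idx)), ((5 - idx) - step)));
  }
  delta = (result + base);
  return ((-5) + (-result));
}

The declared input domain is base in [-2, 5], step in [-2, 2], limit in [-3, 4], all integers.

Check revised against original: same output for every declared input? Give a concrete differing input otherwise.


On input base=0, step=1, limit=-1, original returns -1 while revised returns -7.
verdict: not equivalent; witness: base=0, step=1, limit=-1
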